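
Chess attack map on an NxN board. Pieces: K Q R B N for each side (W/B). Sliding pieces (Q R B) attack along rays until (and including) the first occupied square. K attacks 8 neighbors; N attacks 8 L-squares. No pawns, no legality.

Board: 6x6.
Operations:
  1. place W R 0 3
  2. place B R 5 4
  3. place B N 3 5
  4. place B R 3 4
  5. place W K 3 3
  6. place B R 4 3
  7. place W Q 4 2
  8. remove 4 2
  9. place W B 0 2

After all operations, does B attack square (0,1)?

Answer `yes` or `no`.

Answer: no

Derivation:
Op 1: place WR@(0,3)
Op 2: place BR@(5,4)
Op 3: place BN@(3,5)
Op 4: place BR@(3,4)
Op 5: place WK@(3,3)
Op 6: place BR@(4,3)
Op 7: place WQ@(4,2)
Op 8: remove (4,2)
Op 9: place WB@(0,2)
Per-piece attacks for B:
  BR@(3,4): attacks (3,5) (3,3) (4,4) (5,4) (2,4) (1,4) (0,4) [ray(0,1) blocked at (3,5); ray(0,-1) blocked at (3,3); ray(1,0) blocked at (5,4)]
  BN@(3,5): attacks (4,3) (5,4) (2,3) (1,4)
  BR@(4,3): attacks (4,4) (4,5) (4,2) (4,1) (4,0) (5,3) (3,3) [ray(-1,0) blocked at (3,3)]
  BR@(5,4): attacks (5,5) (5,3) (5,2) (5,1) (5,0) (4,4) (3,4) [ray(-1,0) blocked at (3,4)]
B attacks (0,1): no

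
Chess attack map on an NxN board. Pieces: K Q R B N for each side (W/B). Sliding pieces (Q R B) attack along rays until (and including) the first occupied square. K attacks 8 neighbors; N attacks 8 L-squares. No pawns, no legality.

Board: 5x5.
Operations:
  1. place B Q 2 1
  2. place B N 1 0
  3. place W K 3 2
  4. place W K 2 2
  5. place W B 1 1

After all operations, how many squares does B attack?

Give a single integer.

Answer: 11

Derivation:
Op 1: place BQ@(2,1)
Op 2: place BN@(1,0)
Op 3: place WK@(3,2)
Op 4: place WK@(2,2)
Op 5: place WB@(1,1)
Per-piece attacks for B:
  BN@(1,0): attacks (2,2) (3,1) (0,2)
  BQ@(2,1): attacks (2,2) (2,0) (3,1) (4,1) (1,1) (3,2) (3,0) (1,2) (0,3) (1,0) [ray(0,1) blocked at (2,2); ray(-1,0) blocked at (1,1); ray(1,1) blocked at (3,2); ray(-1,-1) blocked at (1,0)]
Union (11 distinct): (0,2) (0,3) (1,0) (1,1) (1,2) (2,0) (2,2) (3,0) (3,1) (3,2) (4,1)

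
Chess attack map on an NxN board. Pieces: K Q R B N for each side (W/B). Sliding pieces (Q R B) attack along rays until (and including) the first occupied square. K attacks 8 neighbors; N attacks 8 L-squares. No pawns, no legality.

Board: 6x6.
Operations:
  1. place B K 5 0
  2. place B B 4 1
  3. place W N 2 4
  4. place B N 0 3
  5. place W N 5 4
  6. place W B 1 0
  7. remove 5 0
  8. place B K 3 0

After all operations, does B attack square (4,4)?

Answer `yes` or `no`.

Answer: no

Derivation:
Op 1: place BK@(5,0)
Op 2: place BB@(4,1)
Op 3: place WN@(2,4)
Op 4: place BN@(0,3)
Op 5: place WN@(5,4)
Op 6: place WB@(1,0)
Op 7: remove (5,0)
Op 8: place BK@(3,0)
Per-piece attacks for B:
  BN@(0,3): attacks (1,5) (2,4) (1,1) (2,2)
  BK@(3,0): attacks (3,1) (4,0) (2,0) (4,1) (2,1)
  BB@(4,1): attacks (5,2) (5,0) (3,2) (2,3) (1,4) (0,5) (3,0) [ray(-1,-1) blocked at (3,0)]
B attacks (4,4): no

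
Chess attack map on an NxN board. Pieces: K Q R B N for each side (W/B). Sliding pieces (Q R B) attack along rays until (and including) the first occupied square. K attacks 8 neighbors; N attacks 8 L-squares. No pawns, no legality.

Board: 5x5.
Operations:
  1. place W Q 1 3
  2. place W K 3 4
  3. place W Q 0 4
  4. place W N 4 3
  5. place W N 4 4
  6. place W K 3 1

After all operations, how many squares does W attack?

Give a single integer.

Op 1: place WQ@(1,3)
Op 2: place WK@(3,4)
Op 3: place WQ@(0,4)
Op 4: place WN@(4,3)
Op 5: place WN@(4,4)
Op 6: place WK@(3,1)
Per-piece attacks for W:
  WQ@(0,4): attacks (0,3) (0,2) (0,1) (0,0) (1,4) (2,4) (3,4) (1,3) [ray(1,0) blocked at (3,4); ray(1,-1) blocked at (1,3)]
  WQ@(1,3): attacks (1,4) (1,2) (1,1) (1,0) (2,3) (3,3) (4,3) (0,3) (2,4) (2,2) (3,1) (0,4) (0,2) [ray(1,0) blocked at (4,3); ray(1,-1) blocked at (3,1); ray(-1,1) blocked at (0,4)]
  WK@(3,1): attacks (3,2) (3,0) (4,1) (2,1) (4,2) (4,0) (2,2) (2,0)
  WK@(3,4): attacks (3,3) (4,4) (2,4) (4,3) (2,3)
  WN@(4,3): attacks (2,4) (3,1) (2,2)
  WN@(4,4): attacks (3,2) (2,3)
Union (25 distinct): (0,0) (0,1) (0,2) (0,3) (0,4) (1,0) (1,1) (1,2) (1,3) (1,4) (2,0) (2,1) (2,2) (2,3) (2,4) (3,0) (3,1) (3,2) (3,3) (3,4) (4,0) (4,1) (4,2) (4,3) (4,4)

Answer: 25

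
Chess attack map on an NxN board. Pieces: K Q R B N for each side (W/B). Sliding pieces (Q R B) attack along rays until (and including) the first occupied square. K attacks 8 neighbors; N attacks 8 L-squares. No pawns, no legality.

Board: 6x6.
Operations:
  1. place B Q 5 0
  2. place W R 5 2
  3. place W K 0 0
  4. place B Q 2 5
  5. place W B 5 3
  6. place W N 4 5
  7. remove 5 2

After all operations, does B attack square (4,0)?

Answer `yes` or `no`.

Op 1: place BQ@(5,0)
Op 2: place WR@(5,2)
Op 3: place WK@(0,0)
Op 4: place BQ@(2,5)
Op 5: place WB@(5,3)
Op 6: place WN@(4,5)
Op 7: remove (5,2)
Per-piece attacks for B:
  BQ@(2,5): attacks (2,4) (2,3) (2,2) (2,1) (2,0) (3,5) (4,5) (1,5) (0,5) (3,4) (4,3) (5,2) (1,4) (0,3) [ray(1,0) blocked at (4,5)]
  BQ@(5,0): attacks (5,1) (5,2) (5,3) (4,0) (3,0) (2,0) (1,0) (0,0) (4,1) (3,2) (2,3) (1,4) (0,5) [ray(0,1) blocked at (5,3); ray(-1,0) blocked at (0,0)]
B attacks (4,0): yes

Answer: yes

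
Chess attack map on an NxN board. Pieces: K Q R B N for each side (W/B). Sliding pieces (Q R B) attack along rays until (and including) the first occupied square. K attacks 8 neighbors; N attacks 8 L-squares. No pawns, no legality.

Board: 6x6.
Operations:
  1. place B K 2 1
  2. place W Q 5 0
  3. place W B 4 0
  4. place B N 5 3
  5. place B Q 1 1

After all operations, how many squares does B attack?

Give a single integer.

Op 1: place BK@(2,1)
Op 2: place WQ@(5,0)
Op 3: place WB@(4,0)
Op 4: place BN@(5,3)
Op 5: place BQ@(1,1)
Per-piece attacks for B:
  BQ@(1,1): attacks (1,2) (1,3) (1,4) (1,5) (1,0) (2,1) (0,1) (2,2) (3,3) (4,4) (5,5) (2,0) (0,2) (0,0) [ray(1,0) blocked at (2,1)]
  BK@(2,1): attacks (2,2) (2,0) (3,1) (1,1) (3,2) (3,0) (1,2) (1,0)
  BN@(5,3): attacks (4,5) (3,4) (4,1) (3,2)
Union (21 distinct): (0,0) (0,1) (0,2) (1,0) (1,1) (1,2) (1,3) (1,4) (1,5) (2,0) (2,1) (2,2) (3,0) (3,1) (3,2) (3,3) (3,4) (4,1) (4,4) (4,5) (5,5)

Answer: 21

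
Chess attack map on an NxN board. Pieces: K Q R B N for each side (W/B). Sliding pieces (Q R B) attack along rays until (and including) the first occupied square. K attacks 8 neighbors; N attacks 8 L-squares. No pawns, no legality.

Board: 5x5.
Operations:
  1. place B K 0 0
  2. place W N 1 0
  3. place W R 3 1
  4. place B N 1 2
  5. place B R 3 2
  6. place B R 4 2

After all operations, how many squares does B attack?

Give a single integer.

Op 1: place BK@(0,0)
Op 2: place WN@(1,0)
Op 3: place WR@(3,1)
Op 4: place BN@(1,2)
Op 5: place BR@(3,2)
Op 6: place BR@(4,2)
Per-piece attacks for B:
  BK@(0,0): attacks (0,1) (1,0) (1,1)
  BN@(1,2): attacks (2,4) (3,3) (0,4) (2,0) (3,1) (0,0)
  BR@(3,2): attacks (3,3) (3,4) (3,1) (4,2) (2,2) (1,2) [ray(0,-1) blocked at (3,1); ray(1,0) blocked at (4,2); ray(-1,0) blocked at (1,2)]
  BR@(4,2): attacks (4,3) (4,4) (4,1) (4,0) (3,2) [ray(-1,0) blocked at (3,2)]
Union (18 distinct): (0,0) (0,1) (0,4) (1,0) (1,1) (1,2) (2,0) (2,2) (2,4) (3,1) (3,2) (3,3) (3,4) (4,0) (4,1) (4,2) (4,3) (4,4)

Answer: 18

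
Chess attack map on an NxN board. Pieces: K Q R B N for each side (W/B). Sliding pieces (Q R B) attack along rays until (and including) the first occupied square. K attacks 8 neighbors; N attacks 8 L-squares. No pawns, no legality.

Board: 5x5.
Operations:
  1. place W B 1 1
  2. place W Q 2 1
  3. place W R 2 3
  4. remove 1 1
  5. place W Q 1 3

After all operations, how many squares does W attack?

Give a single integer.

Answer: 21

Derivation:
Op 1: place WB@(1,1)
Op 2: place WQ@(2,1)
Op 3: place WR@(2,3)
Op 4: remove (1,1)
Op 5: place WQ@(1,3)
Per-piece attacks for W:
  WQ@(1,3): attacks (1,4) (1,2) (1,1) (1,0) (2,3) (0,3) (2,4) (2,2) (3,1) (4,0) (0,4) (0,2) [ray(1,0) blocked at (2,3)]
  WQ@(2,1): attacks (2,2) (2,3) (2,0) (3,1) (4,1) (1,1) (0,1) (3,2) (4,3) (3,0) (1,2) (0,3) (1,0) [ray(0,1) blocked at (2,3)]
  WR@(2,3): attacks (2,4) (2,2) (2,1) (3,3) (4,3) (1,3) [ray(0,-1) blocked at (2,1); ray(-1,0) blocked at (1,3)]
Union (21 distinct): (0,1) (0,2) (0,3) (0,4) (1,0) (1,1) (1,2) (1,3) (1,4) (2,0) (2,1) (2,2) (2,3) (2,4) (3,0) (3,1) (3,2) (3,3) (4,0) (4,1) (4,3)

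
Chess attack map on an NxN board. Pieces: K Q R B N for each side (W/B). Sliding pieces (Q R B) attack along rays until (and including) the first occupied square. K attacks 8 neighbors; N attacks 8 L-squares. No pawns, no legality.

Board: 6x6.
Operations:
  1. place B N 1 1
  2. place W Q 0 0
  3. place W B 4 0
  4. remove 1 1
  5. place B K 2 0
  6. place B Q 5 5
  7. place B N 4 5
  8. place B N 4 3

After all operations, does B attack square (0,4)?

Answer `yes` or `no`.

Answer: no

Derivation:
Op 1: place BN@(1,1)
Op 2: place WQ@(0,0)
Op 3: place WB@(4,0)
Op 4: remove (1,1)
Op 5: place BK@(2,0)
Op 6: place BQ@(5,5)
Op 7: place BN@(4,5)
Op 8: place BN@(4,3)
Per-piece attacks for B:
  BK@(2,0): attacks (2,1) (3,0) (1,0) (3,1) (1,1)
  BN@(4,3): attacks (5,5) (3,5) (2,4) (5,1) (3,1) (2,2)
  BN@(4,5): attacks (5,3) (3,3) (2,4)
  BQ@(5,5): attacks (5,4) (5,3) (5,2) (5,1) (5,0) (4,5) (4,4) (3,3) (2,2) (1,1) (0,0) [ray(-1,0) blocked at (4,5); ray(-1,-1) blocked at (0,0)]
B attacks (0,4): no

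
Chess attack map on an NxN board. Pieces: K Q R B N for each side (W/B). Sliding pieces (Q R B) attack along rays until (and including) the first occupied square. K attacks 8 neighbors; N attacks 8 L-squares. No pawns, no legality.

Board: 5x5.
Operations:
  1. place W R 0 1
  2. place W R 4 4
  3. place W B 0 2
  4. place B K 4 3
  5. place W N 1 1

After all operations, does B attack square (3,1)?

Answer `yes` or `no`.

Op 1: place WR@(0,1)
Op 2: place WR@(4,4)
Op 3: place WB@(0,2)
Op 4: place BK@(4,3)
Op 5: place WN@(1,1)
Per-piece attacks for B:
  BK@(4,3): attacks (4,4) (4,2) (3,3) (3,4) (3,2)
B attacks (3,1): no

Answer: no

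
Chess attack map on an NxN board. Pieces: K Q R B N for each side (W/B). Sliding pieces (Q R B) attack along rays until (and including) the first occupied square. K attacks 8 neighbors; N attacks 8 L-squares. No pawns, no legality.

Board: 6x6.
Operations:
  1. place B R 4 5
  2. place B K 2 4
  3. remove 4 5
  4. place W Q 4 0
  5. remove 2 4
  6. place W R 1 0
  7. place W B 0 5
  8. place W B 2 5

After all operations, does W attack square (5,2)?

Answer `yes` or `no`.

Answer: yes

Derivation:
Op 1: place BR@(4,5)
Op 2: place BK@(2,4)
Op 3: remove (4,5)
Op 4: place WQ@(4,0)
Op 5: remove (2,4)
Op 6: place WR@(1,0)
Op 7: place WB@(0,5)
Op 8: place WB@(2,5)
Per-piece attacks for W:
  WB@(0,5): attacks (1,4) (2,3) (3,2) (4,1) (5,0)
  WR@(1,0): attacks (1,1) (1,2) (1,3) (1,4) (1,5) (2,0) (3,0) (4,0) (0,0) [ray(1,0) blocked at (4,0)]
  WB@(2,5): attacks (3,4) (4,3) (5,2) (1,4) (0,3)
  WQ@(4,0): attacks (4,1) (4,2) (4,3) (4,4) (4,5) (5,0) (3,0) (2,0) (1,0) (5,1) (3,1) (2,2) (1,3) (0,4) [ray(-1,0) blocked at (1,0)]
W attacks (5,2): yes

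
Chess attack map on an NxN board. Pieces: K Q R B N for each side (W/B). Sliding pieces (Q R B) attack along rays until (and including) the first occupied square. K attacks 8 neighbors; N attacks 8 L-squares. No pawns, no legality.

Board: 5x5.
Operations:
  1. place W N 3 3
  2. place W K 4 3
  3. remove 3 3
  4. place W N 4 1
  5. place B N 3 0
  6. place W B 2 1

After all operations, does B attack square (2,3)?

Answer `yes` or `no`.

Answer: no

Derivation:
Op 1: place WN@(3,3)
Op 2: place WK@(4,3)
Op 3: remove (3,3)
Op 4: place WN@(4,1)
Op 5: place BN@(3,0)
Op 6: place WB@(2,1)
Per-piece attacks for B:
  BN@(3,0): attacks (4,2) (2,2) (1,1)
B attacks (2,3): no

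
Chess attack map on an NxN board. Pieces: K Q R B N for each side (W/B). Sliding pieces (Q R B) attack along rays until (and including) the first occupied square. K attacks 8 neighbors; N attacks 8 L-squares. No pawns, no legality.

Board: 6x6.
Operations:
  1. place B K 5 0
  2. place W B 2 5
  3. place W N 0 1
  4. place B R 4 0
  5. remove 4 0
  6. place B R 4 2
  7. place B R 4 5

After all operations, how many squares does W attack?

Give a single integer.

Answer: 8

Derivation:
Op 1: place BK@(5,0)
Op 2: place WB@(2,5)
Op 3: place WN@(0,1)
Op 4: place BR@(4,0)
Op 5: remove (4,0)
Op 6: place BR@(4,2)
Op 7: place BR@(4,5)
Per-piece attacks for W:
  WN@(0,1): attacks (1,3) (2,2) (2,0)
  WB@(2,5): attacks (3,4) (4,3) (5,2) (1,4) (0,3)
Union (8 distinct): (0,3) (1,3) (1,4) (2,0) (2,2) (3,4) (4,3) (5,2)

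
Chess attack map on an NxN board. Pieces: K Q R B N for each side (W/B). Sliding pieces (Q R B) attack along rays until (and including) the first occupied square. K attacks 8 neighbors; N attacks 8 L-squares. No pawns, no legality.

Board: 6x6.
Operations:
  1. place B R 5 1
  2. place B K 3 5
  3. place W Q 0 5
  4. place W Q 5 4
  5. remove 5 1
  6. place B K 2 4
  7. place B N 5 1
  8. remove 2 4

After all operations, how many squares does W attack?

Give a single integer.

Op 1: place BR@(5,1)
Op 2: place BK@(3,5)
Op 3: place WQ@(0,5)
Op 4: place WQ@(5,4)
Op 5: remove (5,1)
Op 6: place BK@(2,4)
Op 7: place BN@(5,1)
Op 8: remove (2,4)
Per-piece attacks for W:
  WQ@(0,5): attacks (0,4) (0,3) (0,2) (0,1) (0,0) (1,5) (2,5) (3,5) (1,4) (2,3) (3,2) (4,1) (5,0) [ray(1,0) blocked at (3,5)]
  WQ@(5,4): attacks (5,5) (5,3) (5,2) (5,1) (4,4) (3,4) (2,4) (1,4) (0,4) (4,5) (4,3) (3,2) (2,1) (1,0) [ray(0,-1) blocked at (5,1)]
Union (24 distinct): (0,0) (0,1) (0,2) (0,3) (0,4) (1,0) (1,4) (1,5) (2,1) (2,3) (2,4) (2,5) (3,2) (3,4) (3,5) (4,1) (4,3) (4,4) (4,5) (5,0) (5,1) (5,2) (5,3) (5,5)

Answer: 24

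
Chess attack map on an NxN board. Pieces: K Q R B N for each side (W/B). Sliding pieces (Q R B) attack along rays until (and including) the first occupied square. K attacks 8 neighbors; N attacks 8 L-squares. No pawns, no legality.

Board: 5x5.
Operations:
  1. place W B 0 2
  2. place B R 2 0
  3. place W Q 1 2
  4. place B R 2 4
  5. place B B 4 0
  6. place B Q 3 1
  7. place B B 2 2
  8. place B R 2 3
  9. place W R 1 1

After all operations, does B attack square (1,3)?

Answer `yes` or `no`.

Answer: yes

Derivation:
Op 1: place WB@(0,2)
Op 2: place BR@(2,0)
Op 3: place WQ@(1,2)
Op 4: place BR@(2,4)
Op 5: place BB@(4,0)
Op 6: place BQ@(3,1)
Op 7: place BB@(2,2)
Op 8: place BR@(2,3)
Op 9: place WR@(1,1)
Per-piece attacks for B:
  BR@(2,0): attacks (2,1) (2,2) (3,0) (4,0) (1,0) (0,0) [ray(0,1) blocked at (2,2); ray(1,0) blocked at (4,0)]
  BB@(2,2): attacks (3,3) (4,4) (3,1) (1,3) (0,4) (1,1) [ray(1,-1) blocked at (3,1); ray(-1,-1) blocked at (1,1)]
  BR@(2,3): attacks (2,4) (2,2) (3,3) (4,3) (1,3) (0,3) [ray(0,1) blocked at (2,4); ray(0,-1) blocked at (2,2)]
  BR@(2,4): attacks (2,3) (3,4) (4,4) (1,4) (0,4) [ray(0,-1) blocked at (2,3)]
  BQ@(3,1): attacks (3,2) (3,3) (3,4) (3,0) (4,1) (2,1) (1,1) (4,2) (4,0) (2,2) (2,0) [ray(-1,0) blocked at (1,1); ray(1,-1) blocked at (4,0); ray(-1,1) blocked at (2,2); ray(-1,-1) blocked at (2,0)]
  BB@(4,0): attacks (3,1) [ray(-1,1) blocked at (3,1)]
B attacks (1,3): yes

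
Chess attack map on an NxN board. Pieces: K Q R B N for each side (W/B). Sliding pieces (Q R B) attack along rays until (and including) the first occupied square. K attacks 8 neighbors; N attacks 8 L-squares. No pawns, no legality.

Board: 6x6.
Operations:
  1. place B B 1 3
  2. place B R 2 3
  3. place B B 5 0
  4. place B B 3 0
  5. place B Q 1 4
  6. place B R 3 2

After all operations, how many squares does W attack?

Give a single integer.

Answer: 0

Derivation:
Op 1: place BB@(1,3)
Op 2: place BR@(2,3)
Op 3: place BB@(5,0)
Op 4: place BB@(3,0)
Op 5: place BQ@(1,4)
Op 6: place BR@(3,2)
Per-piece attacks for W:
Union (0 distinct): (none)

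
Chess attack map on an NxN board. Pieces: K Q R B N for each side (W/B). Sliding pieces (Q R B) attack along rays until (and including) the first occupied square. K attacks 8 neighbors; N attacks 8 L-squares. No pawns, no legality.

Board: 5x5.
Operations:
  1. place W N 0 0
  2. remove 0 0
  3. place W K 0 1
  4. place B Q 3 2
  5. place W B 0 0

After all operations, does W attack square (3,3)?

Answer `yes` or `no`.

Answer: yes

Derivation:
Op 1: place WN@(0,0)
Op 2: remove (0,0)
Op 3: place WK@(0,1)
Op 4: place BQ@(3,2)
Op 5: place WB@(0,0)
Per-piece attacks for W:
  WB@(0,0): attacks (1,1) (2,2) (3,3) (4,4)
  WK@(0,1): attacks (0,2) (0,0) (1,1) (1,2) (1,0)
W attacks (3,3): yes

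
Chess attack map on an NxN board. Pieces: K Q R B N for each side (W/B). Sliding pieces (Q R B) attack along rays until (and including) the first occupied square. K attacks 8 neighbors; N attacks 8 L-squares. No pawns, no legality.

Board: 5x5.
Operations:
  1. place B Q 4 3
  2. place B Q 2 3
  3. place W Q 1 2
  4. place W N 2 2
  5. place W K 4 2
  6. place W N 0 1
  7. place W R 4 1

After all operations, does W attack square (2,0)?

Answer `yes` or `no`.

Op 1: place BQ@(4,3)
Op 2: place BQ@(2,3)
Op 3: place WQ@(1,2)
Op 4: place WN@(2,2)
Op 5: place WK@(4,2)
Op 6: place WN@(0,1)
Op 7: place WR@(4,1)
Per-piece attacks for W:
  WN@(0,1): attacks (1,3) (2,2) (2,0)
  WQ@(1,2): attacks (1,3) (1,4) (1,1) (1,0) (2,2) (0,2) (2,3) (2,1) (3,0) (0,3) (0,1) [ray(1,0) blocked at (2,2); ray(1,1) blocked at (2,3); ray(-1,-1) blocked at (0,1)]
  WN@(2,2): attacks (3,4) (4,3) (1,4) (0,3) (3,0) (4,1) (1,0) (0,1)
  WR@(4,1): attacks (4,2) (4,0) (3,1) (2,1) (1,1) (0,1) [ray(0,1) blocked at (4,2); ray(-1,0) blocked at (0,1)]
  WK@(4,2): attacks (4,3) (4,1) (3,2) (3,3) (3,1)
W attacks (2,0): yes

Answer: yes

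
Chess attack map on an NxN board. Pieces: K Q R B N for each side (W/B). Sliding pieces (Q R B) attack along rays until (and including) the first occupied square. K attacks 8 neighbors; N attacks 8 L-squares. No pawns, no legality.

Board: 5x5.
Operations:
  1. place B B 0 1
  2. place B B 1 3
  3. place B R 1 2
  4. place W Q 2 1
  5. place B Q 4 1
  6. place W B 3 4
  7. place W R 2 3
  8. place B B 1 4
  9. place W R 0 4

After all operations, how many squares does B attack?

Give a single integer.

Answer: 18

Derivation:
Op 1: place BB@(0,1)
Op 2: place BB@(1,3)
Op 3: place BR@(1,2)
Op 4: place WQ@(2,1)
Op 5: place BQ@(4,1)
Op 6: place WB@(3,4)
Op 7: place WR@(2,3)
Op 8: place BB@(1,4)
Op 9: place WR@(0,4)
Per-piece attacks for B:
  BB@(0,1): attacks (1,2) (1,0) [ray(1,1) blocked at (1,2)]
  BR@(1,2): attacks (1,3) (1,1) (1,0) (2,2) (3,2) (4,2) (0,2) [ray(0,1) blocked at (1,3)]
  BB@(1,3): attacks (2,4) (2,2) (3,1) (4,0) (0,4) (0,2) [ray(-1,1) blocked at (0,4)]
  BB@(1,4): attacks (2,3) (0,3) [ray(1,-1) blocked at (2,3)]
  BQ@(4,1): attacks (4,2) (4,3) (4,4) (4,0) (3,1) (2,1) (3,2) (2,3) (3,0) [ray(-1,0) blocked at (2,1); ray(-1,1) blocked at (2,3)]
Union (18 distinct): (0,2) (0,3) (0,4) (1,0) (1,1) (1,2) (1,3) (2,1) (2,2) (2,3) (2,4) (3,0) (3,1) (3,2) (4,0) (4,2) (4,3) (4,4)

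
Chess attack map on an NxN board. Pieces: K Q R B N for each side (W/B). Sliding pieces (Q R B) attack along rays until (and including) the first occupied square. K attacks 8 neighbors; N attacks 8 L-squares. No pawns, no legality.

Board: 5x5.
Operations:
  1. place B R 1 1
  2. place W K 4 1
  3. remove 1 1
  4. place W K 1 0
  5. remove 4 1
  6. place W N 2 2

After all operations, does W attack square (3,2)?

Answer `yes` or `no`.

Answer: no

Derivation:
Op 1: place BR@(1,1)
Op 2: place WK@(4,1)
Op 3: remove (1,1)
Op 4: place WK@(1,0)
Op 5: remove (4,1)
Op 6: place WN@(2,2)
Per-piece attacks for W:
  WK@(1,0): attacks (1,1) (2,0) (0,0) (2,1) (0,1)
  WN@(2,2): attacks (3,4) (4,3) (1,4) (0,3) (3,0) (4,1) (1,0) (0,1)
W attacks (3,2): no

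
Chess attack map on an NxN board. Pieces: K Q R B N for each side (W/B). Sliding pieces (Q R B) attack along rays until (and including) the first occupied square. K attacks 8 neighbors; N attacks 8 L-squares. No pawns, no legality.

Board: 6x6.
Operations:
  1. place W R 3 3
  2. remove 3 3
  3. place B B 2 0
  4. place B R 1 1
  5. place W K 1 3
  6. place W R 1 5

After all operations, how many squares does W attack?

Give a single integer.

Op 1: place WR@(3,3)
Op 2: remove (3,3)
Op 3: place BB@(2,0)
Op 4: place BR@(1,1)
Op 5: place WK@(1,3)
Op 6: place WR@(1,5)
Per-piece attacks for W:
  WK@(1,3): attacks (1,4) (1,2) (2,3) (0,3) (2,4) (2,2) (0,4) (0,2)
  WR@(1,5): attacks (1,4) (1,3) (2,5) (3,5) (4,5) (5,5) (0,5) [ray(0,-1) blocked at (1,3)]
Union (14 distinct): (0,2) (0,3) (0,4) (0,5) (1,2) (1,3) (1,4) (2,2) (2,3) (2,4) (2,5) (3,5) (4,5) (5,5)

Answer: 14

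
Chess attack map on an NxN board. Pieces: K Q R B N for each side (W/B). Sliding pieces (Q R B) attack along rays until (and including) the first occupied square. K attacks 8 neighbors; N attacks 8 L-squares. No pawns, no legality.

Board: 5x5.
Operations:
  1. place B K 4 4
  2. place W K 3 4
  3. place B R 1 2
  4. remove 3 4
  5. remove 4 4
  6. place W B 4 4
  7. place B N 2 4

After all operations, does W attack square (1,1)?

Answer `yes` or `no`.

Op 1: place BK@(4,4)
Op 2: place WK@(3,4)
Op 3: place BR@(1,2)
Op 4: remove (3,4)
Op 5: remove (4,4)
Op 6: place WB@(4,4)
Op 7: place BN@(2,4)
Per-piece attacks for W:
  WB@(4,4): attacks (3,3) (2,2) (1,1) (0,0)
W attacks (1,1): yes

Answer: yes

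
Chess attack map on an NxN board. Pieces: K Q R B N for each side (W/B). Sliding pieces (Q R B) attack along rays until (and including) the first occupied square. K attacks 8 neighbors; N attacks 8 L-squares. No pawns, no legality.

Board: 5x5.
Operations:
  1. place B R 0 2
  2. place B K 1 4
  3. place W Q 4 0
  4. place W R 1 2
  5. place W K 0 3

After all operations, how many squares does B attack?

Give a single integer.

Answer: 8

Derivation:
Op 1: place BR@(0,2)
Op 2: place BK@(1,4)
Op 3: place WQ@(4,0)
Op 4: place WR@(1,2)
Op 5: place WK@(0,3)
Per-piece attacks for B:
  BR@(0,2): attacks (0,3) (0,1) (0,0) (1,2) [ray(0,1) blocked at (0,3); ray(1,0) blocked at (1,2)]
  BK@(1,4): attacks (1,3) (2,4) (0,4) (2,3) (0,3)
Union (8 distinct): (0,0) (0,1) (0,3) (0,4) (1,2) (1,3) (2,3) (2,4)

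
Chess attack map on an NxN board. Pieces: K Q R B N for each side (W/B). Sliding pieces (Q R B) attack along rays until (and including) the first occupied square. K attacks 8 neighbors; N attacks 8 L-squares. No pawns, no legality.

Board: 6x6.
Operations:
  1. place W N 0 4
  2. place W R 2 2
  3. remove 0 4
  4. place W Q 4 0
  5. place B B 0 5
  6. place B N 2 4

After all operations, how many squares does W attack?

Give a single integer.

Op 1: place WN@(0,4)
Op 2: place WR@(2,2)
Op 3: remove (0,4)
Op 4: place WQ@(4,0)
Op 5: place BB@(0,5)
Op 6: place BN@(2,4)
Per-piece attacks for W:
  WR@(2,2): attacks (2,3) (2,4) (2,1) (2,0) (3,2) (4,2) (5,2) (1,2) (0,2) [ray(0,1) blocked at (2,4)]
  WQ@(4,0): attacks (4,1) (4,2) (4,3) (4,4) (4,5) (5,0) (3,0) (2,0) (1,0) (0,0) (5,1) (3,1) (2,2) [ray(-1,1) blocked at (2,2)]
Union (20 distinct): (0,0) (0,2) (1,0) (1,2) (2,0) (2,1) (2,2) (2,3) (2,4) (3,0) (3,1) (3,2) (4,1) (4,2) (4,3) (4,4) (4,5) (5,0) (5,1) (5,2)

Answer: 20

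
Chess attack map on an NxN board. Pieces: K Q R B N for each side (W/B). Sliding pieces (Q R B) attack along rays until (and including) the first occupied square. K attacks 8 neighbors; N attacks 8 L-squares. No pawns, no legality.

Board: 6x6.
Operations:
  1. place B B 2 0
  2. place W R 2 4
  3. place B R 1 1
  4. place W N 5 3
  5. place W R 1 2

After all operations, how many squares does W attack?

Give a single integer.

Op 1: place BB@(2,0)
Op 2: place WR@(2,4)
Op 3: place BR@(1,1)
Op 4: place WN@(5,3)
Op 5: place WR@(1,2)
Per-piece attacks for W:
  WR@(1,2): attacks (1,3) (1,4) (1,5) (1,1) (2,2) (3,2) (4,2) (5,2) (0,2) [ray(0,-1) blocked at (1,1)]
  WR@(2,4): attacks (2,5) (2,3) (2,2) (2,1) (2,0) (3,4) (4,4) (5,4) (1,4) (0,4) [ray(0,-1) blocked at (2,0)]
  WN@(5,3): attacks (4,5) (3,4) (4,1) (3,2)
Union (19 distinct): (0,2) (0,4) (1,1) (1,3) (1,4) (1,5) (2,0) (2,1) (2,2) (2,3) (2,5) (3,2) (3,4) (4,1) (4,2) (4,4) (4,5) (5,2) (5,4)

Answer: 19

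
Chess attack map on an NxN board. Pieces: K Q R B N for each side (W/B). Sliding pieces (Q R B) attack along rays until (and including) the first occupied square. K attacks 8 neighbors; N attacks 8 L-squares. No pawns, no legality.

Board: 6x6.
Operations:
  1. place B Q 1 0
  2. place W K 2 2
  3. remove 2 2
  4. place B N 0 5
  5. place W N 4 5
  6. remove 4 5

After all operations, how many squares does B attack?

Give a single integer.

Op 1: place BQ@(1,0)
Op 2: place WK@(2,2)
Op 3: remove (2,2)
Op 4: place BN@(0,5)
Op 5: place WN@(4,5)
Op 6: remove (4,5)
Per-piece attacks for B:
  BN@(0,5): attacks (1,3) (2,4)
  BQ@(1,0): attacks (1,1) (1,2) (1,3) (1,4) (1,5) (2,0) (3,0) (4,0) (5,0) (0,0) (2,1) (3,2) (4,3) (5,4) (0,1)
Union (16 distinct): (0,0) (0,1) (1,1) (1,2) (1,3) (1,4) (1,5) (2,0) (2,1) (2,4) (3,0) (3,2) (4,0) (4,3) (5,0) (5,4)

Answer: 16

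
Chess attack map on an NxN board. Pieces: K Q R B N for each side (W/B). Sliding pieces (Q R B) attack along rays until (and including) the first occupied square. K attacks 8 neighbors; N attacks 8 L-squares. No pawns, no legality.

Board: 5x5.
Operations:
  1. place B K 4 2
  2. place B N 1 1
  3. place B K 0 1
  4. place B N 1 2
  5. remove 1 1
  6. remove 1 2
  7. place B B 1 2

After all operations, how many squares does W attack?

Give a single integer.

Answer: 0

Derivation:
Op 1: place BK@(4,2)
Op 2: place BN@(1,1)
Op 3: place BK@(0,1)
Op 4: place BN@(1,2)
Op 5: remove (1,1)
Op 6: remove (1,2)
Op 7: place BB@(1,2)
Per-piece attacks for W:
Union (0 distinct): (none)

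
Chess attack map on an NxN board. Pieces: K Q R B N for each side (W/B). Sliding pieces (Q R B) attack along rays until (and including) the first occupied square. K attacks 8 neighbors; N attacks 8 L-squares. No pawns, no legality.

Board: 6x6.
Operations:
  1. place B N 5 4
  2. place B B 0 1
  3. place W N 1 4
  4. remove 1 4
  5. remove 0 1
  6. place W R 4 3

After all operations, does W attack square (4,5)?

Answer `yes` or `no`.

Op 1: place BN@(5,4)
Op 2: place BB@(0,1)
Op 3: place WN@(1,4)
Op 4: remove (1,4)
Op 5: remove (0,1)
Op 6: place WR@(4,3)
Per-piece attacks for W:
  WR@(4,3): attacks (4,4) (4,5) (4,2) (4,1) (4,0) (5,3) (3,3) (2,3) (1,3) (0,3)
W attacks (4,5): yes

Answer: yes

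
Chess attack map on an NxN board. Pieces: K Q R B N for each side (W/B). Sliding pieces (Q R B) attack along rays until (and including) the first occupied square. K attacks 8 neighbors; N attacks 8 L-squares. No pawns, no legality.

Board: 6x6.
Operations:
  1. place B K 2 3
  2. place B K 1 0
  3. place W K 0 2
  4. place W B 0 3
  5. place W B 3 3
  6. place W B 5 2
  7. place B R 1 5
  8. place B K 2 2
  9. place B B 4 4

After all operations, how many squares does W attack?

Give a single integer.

Op 1: place BK@(2,3)
Op 2: place BK@(1,0)
Op 3: place WK@(0,2)
Op 4: place WB@(0,3)
Op 5: place WB@(3,3)
Op 6: place WB@(5,2)
Op 7: place BR@(1,5)
Op 8: place BK@(2,2)
Op 9: place BB@(4,4)
Per-piece attacks for W:
  WK@(0,2): attacks (0,3) (0,1) (1,2) (1,3) (1,1)
  WB@(0,3): attacks (1,4) (2,5) (1,2) (2,1) (3,0)
  WB@(3,3): attacks (4,4) (4,2) (5,1) (2,4) (1,5) (2,2) [ray(1,1) blocked at (4,4); ray(-1,1) blocked at (1,5); ray(-1,-1) blocked at (2,2)]
  WB@(5,2): attacks (4,3) (3,4) (2,5) (4,1) (3,0)
Union (18 distinct): (0,1) (0,3) (1,1) (1,2) (1,3) (1,4) (1,5) (2,1) (2,2) (2,4) (2,5) (3,0) (3,4) (4,1) (4,2) (4,3) (4,4) (5,1)

Answer: 18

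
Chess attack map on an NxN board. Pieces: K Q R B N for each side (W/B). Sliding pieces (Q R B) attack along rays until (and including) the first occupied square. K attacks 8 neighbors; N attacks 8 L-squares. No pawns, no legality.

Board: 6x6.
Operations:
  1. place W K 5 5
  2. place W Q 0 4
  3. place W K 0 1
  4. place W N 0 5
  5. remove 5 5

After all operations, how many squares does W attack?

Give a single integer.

Op 1: place WK@(5,5)
Op 2: place WQ@(0,4)
Op 3: place WK@(0,1)
Op 4: place WN@(0,5)
Op 5: remove (5,5)
Per-piece attacks for W:
  WK@(0,1): attacks (0,2) (0,0) (1,1) (1,2) (1,0)
  WQ@(0,4): attacks (0,5) (0,3) (0,2) (0,1) (1,4) (2,4) (3,4) (4,4) (5,4) (1,5) (1,3) (2,2) (3,1) (4,0) [ray(0,1) blocked at (0,5); ray(0,-1) blocked at (0,1)]
  WN@(0,5): attacks (1,3) (2,4)
Union (18 distinct): (0,0) (0,1) (0,2) (0,3) (0,5) (1,0) (1,1) (1,2) (1,3) (1,4) (1,5) (2,2) (2,4) (3,1) (3,4) (4,0) (4,4) (5,4)

Answer: 18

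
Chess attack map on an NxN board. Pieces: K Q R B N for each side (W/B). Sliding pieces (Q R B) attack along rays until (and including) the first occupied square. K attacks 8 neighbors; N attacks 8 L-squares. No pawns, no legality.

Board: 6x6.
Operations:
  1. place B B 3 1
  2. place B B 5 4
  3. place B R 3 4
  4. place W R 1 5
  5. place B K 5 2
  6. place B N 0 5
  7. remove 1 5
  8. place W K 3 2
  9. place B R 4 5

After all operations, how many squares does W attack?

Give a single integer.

Op 1: place BB@(3,1)
Op 2: place BB@(5,4)
Op 3: place BR@(3,4)
Op 4: place WR@(1,5)
Op 5: place BK@(5,2)
Op 6: place BN@(0,5)
Op 7: remove (1,5)
Op 8: place WK@(3,2)
Op 9: place BR@(4,5)
Per-piece attacks for W:
  WK@(3,2): attacks (3,3) (3,1) (4,2) (2,2) (4,3) (4,1) (2,3) (2,1)
Union (8 distinct): (2,1) (2,2) (2,3) (3,1) (3,3) (4,1) (4,2) (4,3)

Answer: 8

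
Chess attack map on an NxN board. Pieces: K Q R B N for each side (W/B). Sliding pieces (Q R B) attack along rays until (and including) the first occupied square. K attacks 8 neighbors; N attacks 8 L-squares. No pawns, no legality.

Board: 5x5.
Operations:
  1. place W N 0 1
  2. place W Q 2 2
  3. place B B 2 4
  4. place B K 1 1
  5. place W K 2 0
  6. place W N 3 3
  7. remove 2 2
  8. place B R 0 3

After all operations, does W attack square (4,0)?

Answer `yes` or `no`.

Op 1: place WN@(0,1)
Op 2: place WQ@(2,2)
Op 3: place BB@(2,4)
Op 4: place BK@(1,1)
Op 5: place WK@(2,0)
Op 6: place WN@(3,3)
Op 7: remove (2,2)
Op 8: place BR@(0,3)
Per-piece attacks for W:
  WN@(0,1): attacks (1,3) (2,2) (2,0)
  WK@(2,0): attacks (2,1) (3,0) (1,0) (3,1) (1,1)
  WN@(3,3): attacks (1,4) (4,1) (2,1) (1,2)
W attacks (4,0): no

Answer: no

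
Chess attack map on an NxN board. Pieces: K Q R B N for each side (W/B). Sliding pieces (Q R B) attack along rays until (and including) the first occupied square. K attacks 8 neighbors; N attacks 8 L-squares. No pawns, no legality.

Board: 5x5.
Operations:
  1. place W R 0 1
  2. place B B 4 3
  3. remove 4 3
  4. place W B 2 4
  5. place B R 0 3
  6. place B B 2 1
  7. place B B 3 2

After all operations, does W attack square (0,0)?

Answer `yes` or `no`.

Op 1: place WR@(0,1)
Op 2: place BB@(4,3)
Op 3: remove (4,3)
Op 4: place WB@(2,4)
Op 5: place BR@(0,3)
Op 6: place BB@(2,1)
Op 7: place BB@(3,2)
Per-piece attacks for W:
  WR@(0,1): attacks (0,2) (0,3) (0,0) (1,1) (2,1) [ray(0,1) blocked at (0,3); ray(1,0) blocked at (2,1)]
  WB@(2,4): attacks (3,3) (4,2) (1,3) (0,2)
W attacks (0,0): yes

Answer: yes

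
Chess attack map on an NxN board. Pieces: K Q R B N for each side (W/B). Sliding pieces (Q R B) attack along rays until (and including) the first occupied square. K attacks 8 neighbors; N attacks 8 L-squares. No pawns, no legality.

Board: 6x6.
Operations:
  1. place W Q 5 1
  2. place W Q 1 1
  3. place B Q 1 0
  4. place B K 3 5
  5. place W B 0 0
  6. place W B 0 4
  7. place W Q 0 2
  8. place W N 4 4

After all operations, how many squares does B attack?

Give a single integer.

Op 1: place WQ@(5,1)
Op 2: place WQ@(1,1)
Op 3: place BQ@(1,0)
Op 4: place BK@(3,5)
Op 5: place WB@(0,0)
Op 6: place WB@(0,4)
Op 7: place WQ@(0,2)
Op 8: place WN@(4,4)
Per-piece attacks for B:
  BQ@(1,0): attacks (1,1) (2,0) (3,0) (4,0) (5,0) (0,0) (2,1) (3,2) (4,3) (5,4) (0,1) [ray(0,1) blocked at (1,1); ray(-1,0) blocked at (0,0)]
  BK@(3,5): attacks (3,4) (4,5) (2,5) (4,4) (2,4)
Union (16 distinct): (0,0) (0,1) (1,1) (2,0) (2,1) (2,4) (2,5) (3,0) (3,2) (3,4) (4,0) (4,3) (4,4) (4,5) (5,0) (5,4)

Answer: 16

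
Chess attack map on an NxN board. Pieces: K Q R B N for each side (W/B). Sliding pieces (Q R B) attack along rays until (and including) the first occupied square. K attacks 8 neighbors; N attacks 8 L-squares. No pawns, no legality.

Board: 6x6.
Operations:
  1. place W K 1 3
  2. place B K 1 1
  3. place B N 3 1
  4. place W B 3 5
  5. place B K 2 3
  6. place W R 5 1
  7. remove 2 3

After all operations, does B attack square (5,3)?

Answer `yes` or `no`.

Answer: no

Derivation:
Op 1: place WK@(1,3)
Op 2: place BK@(1,1)
Op 3: place BN@(3,1)
Op 4: place WB@(3,5)
Op 5: place BK@(2,3)
Op 6: place WR@(5,1)
Op 7: remove (2,3)
Per-piece attacks for B:
  BK@(1,1): attacks (1,2) (1,0) (2,1) (0,1) (2,2) (2,0) (0,2) (0,0)
  BN@(3,1): attacks (4,3) (5,2) (2,3) (1,2) (5,0) (1,0)
B attacks (5,3): no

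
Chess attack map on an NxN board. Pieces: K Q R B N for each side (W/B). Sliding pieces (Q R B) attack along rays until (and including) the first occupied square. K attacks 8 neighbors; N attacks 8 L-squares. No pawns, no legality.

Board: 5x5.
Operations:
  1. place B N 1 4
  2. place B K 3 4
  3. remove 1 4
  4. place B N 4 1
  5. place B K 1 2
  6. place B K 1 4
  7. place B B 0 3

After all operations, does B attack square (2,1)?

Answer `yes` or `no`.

Answer: yes

Derivation:
Op 1: place BN@(1,4)
Op 2: place BK@(3,4)
Op 3: remove (1,4)
Op 4: place BN@(4,1)
Op 5: place BK@(1,2)
Op 6: place BK@(1,4)
Op 7: place BB@(0,3)
Per-piece attacks for B:
  BB@(0,3): attacks (1,4) (1,2) [ray(1,1) blocked at (1,4); ray(1,-1) blocked at (1,2)]
  BK@(1,2): attacks (1,3) (1,1) (2,2) (0,2) (2,3) (2,1) (0,3) (0,1)
  BK@(1,4): attacks (1,3) (2,4) (0,4) (2,3) (0,3)
  BK@(3,4): attacks (3,3) (4,4) (2,4) (4,3) (2,3)
  BN@(4,1): attacks (3,3) (2,2) (2,0)
B attacks (2,1): yes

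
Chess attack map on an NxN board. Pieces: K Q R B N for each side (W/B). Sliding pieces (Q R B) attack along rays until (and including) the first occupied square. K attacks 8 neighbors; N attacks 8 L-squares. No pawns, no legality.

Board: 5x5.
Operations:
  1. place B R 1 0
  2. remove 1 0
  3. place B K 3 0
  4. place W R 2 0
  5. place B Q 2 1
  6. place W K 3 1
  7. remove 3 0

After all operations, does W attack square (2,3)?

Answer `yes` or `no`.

Op 1: place BR@(1,0)
Op 2: remove (1,0)
Op 3: place BK@(3,0)
Op 4: place WR@(2,0)
Op 5: place BQ@(2,1)
Op 6: place WK@(3,1)
Op 7: remove (3,0)
Per-piece attacks for W:
  WR@(2,0): attacks (2,1) (3,0) (4,0) (1,0) (0,0) [ray(0,1) blocked at (2,1)]
  WK@(3,1): attacks (3,2) (3,0) (4,1) (2,1) (4,2) (4,0) (2,2) (2,0)
W attacks (2,3): no

Answer: no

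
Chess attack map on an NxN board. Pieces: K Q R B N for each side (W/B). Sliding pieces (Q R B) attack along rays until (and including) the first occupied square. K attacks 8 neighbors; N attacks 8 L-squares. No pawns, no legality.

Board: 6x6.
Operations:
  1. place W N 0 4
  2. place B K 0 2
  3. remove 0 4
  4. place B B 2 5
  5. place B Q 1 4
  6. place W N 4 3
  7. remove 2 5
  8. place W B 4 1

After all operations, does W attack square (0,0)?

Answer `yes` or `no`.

Answer: no

Derivation:
Op 1: place WN@(0,4)
Op 2: place BK@(0,2)
Op 3: remove (0,4)
Op 4: place BB@(2,5)
Op 5: place BQ@(1,4)
Op 6: place WN@(4,3)
Op 7: remove (2,5)
Op 8: place WB@(4,1)
Per-piece attacks for W:
  WB@(4,1): attacks (5,2) (5,0) (3,2) (2,3) (1,4) (3,0) [ray(-1,1) blocked at (1,4)]
  WN@(4,3): attacks (5,5) (3,5) (2,4) (5,1) (3,1) (2,2)
W attacks (0,0): no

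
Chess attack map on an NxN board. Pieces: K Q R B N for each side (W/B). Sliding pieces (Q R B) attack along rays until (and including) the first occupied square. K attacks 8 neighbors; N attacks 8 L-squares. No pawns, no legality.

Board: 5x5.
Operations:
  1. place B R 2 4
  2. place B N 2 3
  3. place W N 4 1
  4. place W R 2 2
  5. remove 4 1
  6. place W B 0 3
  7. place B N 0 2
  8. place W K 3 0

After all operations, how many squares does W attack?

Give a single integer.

Answer: 12

Derivation:
Op 1: place BR@(2,4)
Op 2: place BN@(2,3)
Op 3: place WN@(4,1)
Op 4: place WR@(2,2)
Op 5: remove (4,1)
Op 6: place WB@(0,3)
Op 7: place BN@(0,2)
Op 8: place WK@(3,0)
Per-piece attacks for W:
  WB@(0,3): attacks (1,4) (1,2) (2,1) (3,0) [ray(1,-1) blocked at (3,0)]
  WR@(2,2): attacks (2,3) (2,1) (2,0) (3,2) (4,2) (1,2) (0,2) [ray(0,1) blocked at (2,3); ray(-1,0) blocked at (0,2)]
  WK@(3,0): attacks (3,1) (4,0) (2,0) (4,1) (2,1)
Union (12 distinct): (0,2) (1,2) (1,4) (2,0) (2,1) (2,3) (3,0) (3,1) (3,2) (4,0) (4,1) (4,2)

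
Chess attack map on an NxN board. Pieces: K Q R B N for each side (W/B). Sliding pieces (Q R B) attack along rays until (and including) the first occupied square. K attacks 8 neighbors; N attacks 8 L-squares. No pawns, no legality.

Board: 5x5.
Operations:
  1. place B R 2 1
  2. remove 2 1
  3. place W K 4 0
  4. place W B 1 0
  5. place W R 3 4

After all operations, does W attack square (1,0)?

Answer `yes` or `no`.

Op 1: place BR@(2,1)
Op 2: remove (2,1)
Op 3: place WK@(4,0)
Op 4: place WB@(1,0)
Op 5: place WR@(3,4)
Per-piece attacks for W:
  WB@(1,0): attacks (2,1) (3,2) (4,3) (0,1)
  WR@(3,4): attacks (3,3) (3,2) (3,1) (3,0) (4,4) (2,4) (1,4) (0,4)
  WK@(4,0): attacks (4,1) (3,0) (3,1)
W attacks (1,0): no

Answer: no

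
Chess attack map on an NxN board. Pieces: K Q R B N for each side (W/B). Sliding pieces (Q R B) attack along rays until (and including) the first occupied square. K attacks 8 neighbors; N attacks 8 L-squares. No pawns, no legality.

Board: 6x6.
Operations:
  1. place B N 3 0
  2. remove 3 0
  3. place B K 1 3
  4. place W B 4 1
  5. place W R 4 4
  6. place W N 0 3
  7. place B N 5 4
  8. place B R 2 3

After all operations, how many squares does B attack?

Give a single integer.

Answer: 17

Derivation:
Op 1: place BN@(3,0)
Op 2: remove (3,0)
Op 3: place BK@(1,3)
Op 4: place WB@(4,1)
Op 5: place WR@(4,4)
Op 6: place WN@(0,3)
Op 7: place BN@(5,4)
Op 8: place BR@(2,3)
Per-piece attacks for B:
  BK@(1,3): attacks (1,4) (1,2) (2,3) (0,3) (2,4) (2,2) (0,4) (0,2)
  BR@(2,3): attacks (2,4) (2,5) (2,2) (2,1) (2,0) (3,3) (4,3) (5,3) (1,3) [ray(-1,0) blocked at (1,3)]
  BN@(5,4): attacks (3,5) (4,2) (3,3)
Union (17 distinct): (0,2) (0,3) (0,4) (1,2) (1,3) (1,4) (2,0) (2,1) (2,2) (2,3) (2,4) (2,5) (3,3) (3,5) (4,2) (4,3) (5,3)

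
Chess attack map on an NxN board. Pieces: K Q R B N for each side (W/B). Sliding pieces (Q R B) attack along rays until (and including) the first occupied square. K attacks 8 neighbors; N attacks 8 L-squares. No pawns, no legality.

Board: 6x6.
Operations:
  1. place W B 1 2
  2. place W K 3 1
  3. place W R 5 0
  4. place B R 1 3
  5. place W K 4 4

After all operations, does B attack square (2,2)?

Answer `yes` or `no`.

Op 1: place WB@(1,2)
Op 2: place WK@(3,1)
Op 3: place WR@(5,0)
Op 4: place BR@(1,3)
Op 5: place WK@(4,4)
Per-piece attacks for B:
  BR@(1,3): attacks (1,4) (1,5) (1,2) (2,3) (3,3) (4,3) (5,3) (0,3) [ray(0,-1) blocked at (1,2)]
B attacks (2,2): no

Answer: no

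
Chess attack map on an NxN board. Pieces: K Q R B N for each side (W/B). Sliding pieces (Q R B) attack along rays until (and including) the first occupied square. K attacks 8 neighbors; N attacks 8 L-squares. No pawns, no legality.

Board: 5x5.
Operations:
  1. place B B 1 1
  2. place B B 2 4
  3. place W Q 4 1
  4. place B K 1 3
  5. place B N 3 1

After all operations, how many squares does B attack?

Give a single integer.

Answer: 16

Derivation:
Op 1: place BB@(1,1)
Op 2: place BB@(2,4)
Op 3: place WQ@(4,1)
Op 4: place BK@(1,3)
Op 5: place BN@(3,1)
Per-piece attacks for B:
  BB@(1,1): attacks (2,2) (3,3) (4,4) (2,0) (0,2) (0,0)
  BK@(1,3): attacks (1,4) (1,2) (2,3) (0,3) (2,4) (2,2) (0,4) (0,2)
  BB@(2,4): attacks (3,3) (4,2) (1,3) [ray(-1,-1) blocked at (1,3)]
  BN@(3,1): attacks (4,3) (2,3) (1,2) (1,0)
Union (16 distinct): (0,0) (0,2) (0,3) (0,4) (1,0) (1,2) (1,3) (1,4) (2,0) (2,2) (2,3) (2,4) (3,3) (4,2) (4,3) (4,4)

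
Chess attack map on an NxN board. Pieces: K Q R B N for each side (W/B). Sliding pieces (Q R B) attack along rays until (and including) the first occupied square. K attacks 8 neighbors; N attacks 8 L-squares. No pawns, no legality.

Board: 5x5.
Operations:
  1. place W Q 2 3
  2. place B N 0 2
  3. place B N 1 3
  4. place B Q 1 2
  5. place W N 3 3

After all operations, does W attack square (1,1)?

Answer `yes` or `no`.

Op 1: place WQ@(2,3)
Op 2: place BN@(0,2)
Op 3: place BN@(1,3)
Op 4: place BQ@(1,2)
Op 5: place WN@(3,3)
Per-piece attacks for W:
  WQ@(2,3): attacks (2,4) (2,2) (2,1) (2,0) (3,3) (1,3) (3,4) (3,2) (4,1) (1,4) (1,2) [ray(1,0) blocked at (3,3); ray(-1,0) blocked at (1,3); ray(-1,-1) blocked at (1,2)]
  WN@(3,3): attacks (1,4) (4,1) (2,1) (1,2)
W attacks (1,1): no

Answer: no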